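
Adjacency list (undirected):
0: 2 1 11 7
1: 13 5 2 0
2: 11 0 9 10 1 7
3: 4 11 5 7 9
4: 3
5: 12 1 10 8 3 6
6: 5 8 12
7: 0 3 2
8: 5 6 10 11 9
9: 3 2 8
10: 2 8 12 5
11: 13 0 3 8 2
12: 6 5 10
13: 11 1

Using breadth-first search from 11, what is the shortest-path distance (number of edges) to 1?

2

Level 0: 11
Level 1: 0, 2, 3, 8, 13
Level 2: 1, 4, 5, 6, 7, 9, 10
Level 3: 12
1 first appears at level 2.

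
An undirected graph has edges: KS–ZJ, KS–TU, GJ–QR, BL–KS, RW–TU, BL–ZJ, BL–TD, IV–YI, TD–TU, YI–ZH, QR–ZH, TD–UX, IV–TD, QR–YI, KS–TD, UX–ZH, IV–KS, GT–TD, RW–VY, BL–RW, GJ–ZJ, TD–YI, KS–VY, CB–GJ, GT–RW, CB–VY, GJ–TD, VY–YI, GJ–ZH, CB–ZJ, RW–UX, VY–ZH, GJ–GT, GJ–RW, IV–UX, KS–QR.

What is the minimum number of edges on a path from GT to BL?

2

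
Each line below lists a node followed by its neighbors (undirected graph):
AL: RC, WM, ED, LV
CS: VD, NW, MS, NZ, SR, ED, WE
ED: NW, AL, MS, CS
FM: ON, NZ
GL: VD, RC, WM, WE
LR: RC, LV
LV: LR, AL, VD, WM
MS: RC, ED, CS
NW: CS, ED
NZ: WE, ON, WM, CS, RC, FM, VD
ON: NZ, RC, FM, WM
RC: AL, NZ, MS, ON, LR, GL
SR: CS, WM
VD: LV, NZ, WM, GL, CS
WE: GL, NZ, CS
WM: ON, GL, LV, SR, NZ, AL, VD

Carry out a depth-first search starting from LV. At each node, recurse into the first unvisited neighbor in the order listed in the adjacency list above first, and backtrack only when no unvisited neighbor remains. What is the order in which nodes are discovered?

Visit LV
LV → LR
LR → RC
RC → AL
AL → WM
WM → ON
ON → NZ
NZ → WE
WE → GL
GL → VD
VD → CS
CS → NW
NW → ED
ED → MS
CS → SR
NZ → FM

LV → LR → RC → AL → WM → ON → NZ → WE → GL → VD → CS → NW → ED → MS → SR → FM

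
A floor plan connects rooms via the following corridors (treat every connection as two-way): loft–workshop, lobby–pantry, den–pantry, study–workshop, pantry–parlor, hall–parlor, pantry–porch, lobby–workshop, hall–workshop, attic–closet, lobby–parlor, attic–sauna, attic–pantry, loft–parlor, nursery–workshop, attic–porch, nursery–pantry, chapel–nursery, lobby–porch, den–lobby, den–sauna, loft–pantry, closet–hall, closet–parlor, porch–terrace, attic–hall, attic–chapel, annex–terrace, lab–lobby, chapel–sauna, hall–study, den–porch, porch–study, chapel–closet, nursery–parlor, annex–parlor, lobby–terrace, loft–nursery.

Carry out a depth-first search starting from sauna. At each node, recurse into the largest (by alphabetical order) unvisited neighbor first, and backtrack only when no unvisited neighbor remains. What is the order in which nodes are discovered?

sauna den porch terrace lobby workshop study hall parlor pantry nursery loft chapel closet attic annex lab

Visit sauna
sauna → den
den → porch
porch → terrace
terrace → lobby
lobby → workshop
workshop → study
study → hall
hall → parlor
parlor → pantry
pantry → nursery
nursery → loft
nursery → chapel
chapel → closet
closet → attic
parlor → annex
lobby → lab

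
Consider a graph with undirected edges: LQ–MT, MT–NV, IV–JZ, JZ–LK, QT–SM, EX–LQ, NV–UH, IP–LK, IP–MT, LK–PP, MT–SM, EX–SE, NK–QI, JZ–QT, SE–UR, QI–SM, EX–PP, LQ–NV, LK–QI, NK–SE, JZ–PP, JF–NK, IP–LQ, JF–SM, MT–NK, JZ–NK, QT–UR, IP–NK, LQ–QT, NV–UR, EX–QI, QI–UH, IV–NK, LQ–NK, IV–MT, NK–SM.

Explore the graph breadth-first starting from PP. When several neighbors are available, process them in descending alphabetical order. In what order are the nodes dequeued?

Visit PP; enqueue LK, JZ, EX → queue [LK, JZ, EX]
Visit LK; enqueue QI, IP → queue [JZ, EX, QI, IP]
Visit JZ; enqueue QT, NK, IV → queue [EX, QI, IP, QT, NK, IV]
Visit EX; enqueue SE, LQ → queue [QI, IP, QT, NK, IV, SE, LQ]
Visit QI; enqueue UH, SM → queue [IP, QT, NK, IV, SE, LQ, UH, SM]
Visit IP; enqueue MT → queue [QT, NK, IV, SE, LQ, UH, SM, MT]
Visit QT; enqueue UR → queue [NK, IV, SE, LQ, UH, SM, MT, UR]
Visit NK; enqueue JF → queue [IV, SE, LQ, UH, SM, MT, UR, JF]
Visit IV → queue [SE, LQ, UH, SM, MT, UR, JF]
Visit SE → queue [LQ, UH, SM, MT, UR, JF]
Visit LQ; enqueue NV → queue [UH, SM, MT, UR, JF, NV]
Visit UH → queue [SM, MT, UR, JF, NV]
Visit SM → queue [MT, UR, JF, NV]
Visit MT → queue [UR, JF, NV]
Visit UR → queue [JF, NV]
Visit JF → queue [NV]
Visit NV → queue []

PP, LK, JZ, EX, QI, IP, QT, NK, IV, SE, LQ, UH, SM, MT, UR, JF, NV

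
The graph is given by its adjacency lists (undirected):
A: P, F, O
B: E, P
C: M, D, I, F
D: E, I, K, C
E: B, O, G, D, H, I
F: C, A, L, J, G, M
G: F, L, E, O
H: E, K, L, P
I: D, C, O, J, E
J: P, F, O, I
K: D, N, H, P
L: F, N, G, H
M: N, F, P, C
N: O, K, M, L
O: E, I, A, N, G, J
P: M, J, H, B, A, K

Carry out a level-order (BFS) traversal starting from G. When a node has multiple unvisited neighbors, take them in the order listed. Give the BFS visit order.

G, F, L, E, O, C, A, J, M, N, H, B, D, I, P, K

Visit G; enqueue F, L, E, O → queue [F, L, E, O]
Visit F; enqueue C, A, J, M → queue [L, E, O, C, A, J, M]
Visit L; enqueue N, H → queue [E, O, C, A, J, M, N, H]
Visit E; enqueue B, D, I → queue [O, C, A, J, M, N, H, B, D, I]
Visit O → queue [C, A, J, M, N, H, B, D, I]
Visit C → queue [A, J, M, N, H, B, D, I]
Visit A; enqueue P → queue [J, M, N, H, B, D, I, P]
Visit J → queue [M, N, H, B, D, I, P]
Visit M → queue [N, H, B, D, I, P]
Visit N; enqueue K → queue [H, B, D, I, P, K]
Visit H → queue [B, D, I, P, K]
Visit B → queue [D, I, P, K]
Visit D → queue [I, P, K]
Visit I → queue [P, K]
Visit P → queue [K]
Visit K → queue []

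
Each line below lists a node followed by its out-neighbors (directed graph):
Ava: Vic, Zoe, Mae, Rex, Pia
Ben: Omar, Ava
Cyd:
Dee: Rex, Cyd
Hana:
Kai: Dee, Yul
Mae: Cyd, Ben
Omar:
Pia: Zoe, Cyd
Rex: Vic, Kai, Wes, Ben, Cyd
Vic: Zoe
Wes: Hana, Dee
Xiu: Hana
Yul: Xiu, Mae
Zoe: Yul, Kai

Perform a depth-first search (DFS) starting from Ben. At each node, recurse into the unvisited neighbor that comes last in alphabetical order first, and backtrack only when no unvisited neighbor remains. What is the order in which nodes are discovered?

Visit Ben
Ben → Omar
Ben → Ava
Ava → Zoe
Zoe → Yul
Yul → Xiu
Xiu → Hana
Yul → Mae
Mae → Cyd
Zoe → Kai
Kai → Dee
Dee → Rex
Rex → Wes
Rex → Vic
Ava → Pia

Ben -> Omar -> Ava -> Zoe -> Yul -> Xiu -> Hana -> Mae -> Cyd -> Kai -> Dee -> Rex -> Wes -> Vic -> Pia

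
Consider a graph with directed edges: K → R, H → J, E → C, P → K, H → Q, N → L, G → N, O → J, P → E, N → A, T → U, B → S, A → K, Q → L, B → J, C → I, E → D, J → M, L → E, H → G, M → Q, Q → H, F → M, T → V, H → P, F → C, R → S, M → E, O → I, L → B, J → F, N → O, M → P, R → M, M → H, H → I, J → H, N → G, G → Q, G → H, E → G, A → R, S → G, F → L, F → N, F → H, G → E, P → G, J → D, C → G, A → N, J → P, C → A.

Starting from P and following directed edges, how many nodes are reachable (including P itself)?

19

BFS from P visits: P, E, G, K, C, D, H, N, Q, R, A, I, J, L, O, M, S, F, B
Reachable nodes: 19 of 22 total.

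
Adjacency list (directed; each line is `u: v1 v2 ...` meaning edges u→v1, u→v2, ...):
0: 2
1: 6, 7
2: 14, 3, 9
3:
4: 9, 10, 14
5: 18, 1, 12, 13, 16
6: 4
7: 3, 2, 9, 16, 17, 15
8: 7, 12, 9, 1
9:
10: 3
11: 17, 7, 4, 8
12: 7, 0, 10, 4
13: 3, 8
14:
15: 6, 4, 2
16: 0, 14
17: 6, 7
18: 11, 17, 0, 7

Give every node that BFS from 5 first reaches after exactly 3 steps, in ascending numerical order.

2, 9, 15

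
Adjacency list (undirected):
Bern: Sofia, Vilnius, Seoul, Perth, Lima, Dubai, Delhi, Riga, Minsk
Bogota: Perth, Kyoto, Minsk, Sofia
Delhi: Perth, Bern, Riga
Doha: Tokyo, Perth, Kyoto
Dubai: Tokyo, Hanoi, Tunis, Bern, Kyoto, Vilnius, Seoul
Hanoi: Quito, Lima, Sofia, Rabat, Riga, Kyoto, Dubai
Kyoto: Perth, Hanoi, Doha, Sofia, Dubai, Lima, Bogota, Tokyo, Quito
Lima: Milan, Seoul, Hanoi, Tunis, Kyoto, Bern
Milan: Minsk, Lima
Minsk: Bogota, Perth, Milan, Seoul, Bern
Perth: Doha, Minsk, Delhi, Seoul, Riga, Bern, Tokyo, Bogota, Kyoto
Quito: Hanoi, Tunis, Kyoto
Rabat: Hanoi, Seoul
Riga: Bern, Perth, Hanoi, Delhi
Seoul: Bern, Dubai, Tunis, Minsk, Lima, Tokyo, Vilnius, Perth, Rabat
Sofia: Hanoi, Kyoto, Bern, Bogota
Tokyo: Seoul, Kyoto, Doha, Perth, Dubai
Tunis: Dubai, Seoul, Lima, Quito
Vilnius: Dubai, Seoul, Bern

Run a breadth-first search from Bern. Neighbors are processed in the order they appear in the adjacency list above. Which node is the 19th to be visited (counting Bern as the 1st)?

Quito

Visit Bern; enqueue Sofia, Vilnius, Seoul, Perth, Lima, Dubai, Delhi, Riga, Minsk → queue [Sofia, Vilnius, Seoul, Perth, Lima, Dubai, Delhi, Riga, Minsk]
Visit Sofia; enqueue Hanoi, Kyoto, Bogota → queue [Vilnius, Seoul, Perth, Lima, Dubai, Delhi, Riga, Minsk, Hanoi, Kyoto, Bogota]
Visit Vilnius → queue [Seoul, Perth, Lima, Dubai, Delhi, Riga, Minsk, Hanoi, Kyoto, Bogota]
Visit Seoul; enqueue Tunis, Tokyo, Rabat → queue [Perth, Lima, Dubai, Delhi, Riga, Minsk, Hanoi, Kyoto, Bogota, Tunis, Tokyo, Rabat]
Visit Perth; enqueue Doha → queue [Lima, Dubai, Delhi, Riga, Minsk, Hanoi, Kyoto, Bogota, Tunis, Tokyo, Rabat, Doha]
Visit Lima; enqueue Milan → queue [Dubai, Delhi, Riga, Minsk, Hanoi, Kyoto, Bogota, Tunis, Tokyo, Rabat, Doha, Milan]
Visit Dubai → queue [Delhi, Riga, Minsk, Hanoi, Kyoto, Bogota, Tunis, Tokyo, Rabat, Doha, Milan]
Visit Delhi → queue [Riga, Minsk, Hanoi, Kyoto, Bogota, Tunis, Tokyo, Rabat, Doha, Milan]
Visit Riga → queue [Minsk, Hanoi, Kyoto, Bogota, Tunis, Tokyo, Rabat, Doha, Milan]
Visit Minsk → queue [Hanoi, Kyoto, Bogota, Tunis, Tokyo, Rabat, Doha, Milan]
Visit Hanoi; enqueue Quito → queue [Kyoto, Bogota, Tunis, Tokyo, Rabat, Doha, Milan, Quito]
Visit Kyoto → queue [Bogota, Tunis, Tokyo, Rabat, Doha, Milan, Quito]
Visit Bogota → queue [Tunis, Tokyo, Rabat, Doha, Milan, Quito]
Visit Tunis → queue [Tokyo, Rabat, Doha, Milan, Quito]
Visit Tokyo → queue [Rabat, Doha, Milan, Quito]
Visit Rabat → queue [Doha, Milan, Quito]
Visit Doha → queue [Milan, Quito]
Visit Milan → queue [Quito]
Visit Quito → queue []

Visit order: Bern, Sofia, Vilnius, Seoul, Perth, Lima, Dubai, Delhi, Riga, Minsk, Hanoi, Kyoto, Bogota, Tunis, Tokyo, Rabat, Doha, Milan, Quito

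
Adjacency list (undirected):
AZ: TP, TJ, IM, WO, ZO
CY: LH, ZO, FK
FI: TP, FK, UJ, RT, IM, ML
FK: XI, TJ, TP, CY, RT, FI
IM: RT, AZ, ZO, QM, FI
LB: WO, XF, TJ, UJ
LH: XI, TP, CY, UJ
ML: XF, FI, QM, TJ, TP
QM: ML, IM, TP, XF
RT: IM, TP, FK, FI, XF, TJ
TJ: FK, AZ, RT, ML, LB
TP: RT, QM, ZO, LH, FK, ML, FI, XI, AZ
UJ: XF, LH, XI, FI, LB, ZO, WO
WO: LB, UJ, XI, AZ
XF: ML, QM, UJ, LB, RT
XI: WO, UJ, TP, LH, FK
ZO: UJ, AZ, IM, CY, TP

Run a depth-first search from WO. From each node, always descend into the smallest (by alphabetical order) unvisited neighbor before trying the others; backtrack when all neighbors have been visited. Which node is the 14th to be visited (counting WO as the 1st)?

RT

Visit WO
WO → AZ
AZ → IM
IM → FI
FI → FK
FK → CY
CY → LH
LH → TP
TP → ML
ML → QM
QM → XF
XF → LB
LB → TJ
TJ → RT
LB → UJ
UJ → XI
UJ → ZO

Visit order: WO, AZ, IM, FI, FK, CY, LH, TP, ML, QM, XF, LB, TJ, RT, UJ, XI, ZO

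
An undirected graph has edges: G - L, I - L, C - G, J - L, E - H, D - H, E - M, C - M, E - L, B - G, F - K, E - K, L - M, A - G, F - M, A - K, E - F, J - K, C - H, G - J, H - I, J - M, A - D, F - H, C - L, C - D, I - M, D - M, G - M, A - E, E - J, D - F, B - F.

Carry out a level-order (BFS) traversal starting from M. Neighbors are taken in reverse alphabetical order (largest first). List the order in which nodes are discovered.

Visit M; enqueue L, J, I, G, F, E, D, C → queue [L, J, I, G, F, E, D, C]
Visit L → queue [J, I, G, F, E, D, C]
Visit J; enqueue K → queue [I, G, F, E, D, C, K]
Visit I; enqueue H → queue [G, F, E, D, C, K, H]
Visit G; enqueue B, A → queue [F, E, D, C, K, H, B, A]
Visit F → queue [E, D, C, K, H, B, A]
Visit E → queue [D, C, K, H, B, A]
Visit D → queue [C, K, H, B, A]
Visit C → queue [K, H, B, A]
Visit K → queue [H, B, A]
Visit H → queue [B, A]
Visit B → queue [A]
Visit A → queue []

M L J I G F E D C K H B A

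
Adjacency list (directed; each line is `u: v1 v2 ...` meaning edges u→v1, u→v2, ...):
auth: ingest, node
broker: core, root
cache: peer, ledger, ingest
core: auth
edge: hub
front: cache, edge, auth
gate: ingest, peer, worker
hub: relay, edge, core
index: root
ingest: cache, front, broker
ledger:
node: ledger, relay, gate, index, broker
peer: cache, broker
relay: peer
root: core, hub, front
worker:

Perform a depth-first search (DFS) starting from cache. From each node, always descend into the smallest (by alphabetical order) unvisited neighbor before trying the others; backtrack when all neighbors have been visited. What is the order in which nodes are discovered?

Visit cache
cache → ingest
ingest → broker
broker → core
core → auth
auth → node
node → gate
gate → peer
gate → worker
node → index
index → root
root → front
front → edge
edge → hub
hub → relay
node → ledger

cache, ingest, broker, core, auth, node, gate, peer, worker, index, root, front, edge, hub, relay, ledger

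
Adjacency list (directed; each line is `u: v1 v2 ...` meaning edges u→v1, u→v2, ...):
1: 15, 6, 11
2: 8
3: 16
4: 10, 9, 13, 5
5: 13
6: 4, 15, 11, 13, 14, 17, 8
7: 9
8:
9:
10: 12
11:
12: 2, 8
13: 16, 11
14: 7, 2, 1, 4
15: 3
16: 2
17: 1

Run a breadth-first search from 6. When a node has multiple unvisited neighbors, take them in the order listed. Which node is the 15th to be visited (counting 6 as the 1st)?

Visit 6; enqueue 4, 15, 11, 13, 14, 17, 8 → queue [4, 15, 11, 13, 14, 17, 8]
Visit 4; enqueue 10, 9, 5 → queue [15, 11, 13, 14, 17, 8, 10, 9, 5]
Visit 15; enqueue 3 → queue [11, 13, 14, 17, 8, 10, 9, 5, 3]
Visit 11 → queue [13, 14, 17, 8, 10, 9, 5, 3]
Visit 13; enqueue 16 → queue [14, 17, 8, 10, 9, 5, 3, 16]
Visit 14; enqueue 7, 2, 1 → queue [17, 8, 10, 9, 5, 3, 16, 7, 2, 1]
Visit 17 → queue [8, 10, 9, 5, 3, 16, 7, 2, 1]
Visit 8 → queue [10, 9, 5, 3, 16, 7, 2, 1]
Visit 10; enqueue 12 → queue [9, 5, 3, 16, 7, 2, 1, 12]
Visit 9 → queue [5, 3, 16, 7, 2, 1, 12]
Visit 5 → queue [3, 16, 7, 2, 1, 12]
Visit 3 → queue [16, 7, 2, 1, 12]
Visit 16 → queue [7, 2, 1, 12]
Visit 7 → queue [2, 1, 12]
Visit 2 → queue [1, 12]
Visit 1 → queue [12]
Visit 12 → queue []

Visit order: 6, 4, 15, 11, 13, 14, 17, 8, 10, 9, 5, 3, 16, 7, 2, 1, 12

2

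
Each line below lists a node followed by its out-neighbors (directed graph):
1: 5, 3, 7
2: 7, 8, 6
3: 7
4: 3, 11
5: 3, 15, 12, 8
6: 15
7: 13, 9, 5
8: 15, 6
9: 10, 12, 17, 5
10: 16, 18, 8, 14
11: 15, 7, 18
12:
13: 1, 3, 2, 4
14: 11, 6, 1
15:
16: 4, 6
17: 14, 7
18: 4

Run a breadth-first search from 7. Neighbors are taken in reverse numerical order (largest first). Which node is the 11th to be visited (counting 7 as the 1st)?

Visit 7; enqueue 13, 9, 5 → queue [13, 9, 5]
Visit 13; enqueue 4, 3, 2, 1 → queue [9, 5, 4, 3, 2, 1]
Visit 9; enqueue 17, 12, 10 → queue [5, 4, 3, 2, 1, 17, 12, 10]
Visit 5; enqueue 15, 8 → queue [4, 3, 2, 1, 17, 12, 10, 15, 8]
Visit 4; enqueue 11 → queue [3, 2, 1, 17, 12, 10, 15, 8, 11]
Visit 3 → queue [2, 1, 17, 12, 10, 15, 8, 11]
Visit 2; enqueue 6 → queue [1, 17, 12, 10, 15, 8, 11, 6]
Visit 1 → queue [17, 12, 10, 15, 8, 11, 6]
Visit 17; enqueue 14 → queue [12, 10, 15, 8, 11, 6, 14]
Visit 12 → queue [10, 15, 8, 11, 6, 14]
Visit 10; enqueue 18, 16 → queue [15, 8, 11, 6, 14, 18, 16]
Visit 15 → queue [8, 11, 6, 14, 18, 16]
Visit 8 → queue [11, 6, 14, 18, 16]
Visit 11 → queue [6, 14, 18, 16]
Visit 6 → queue [14, 18, 16]
Visit 14 → queue [18, 16]
Visit 18 → queue [16]
Visit 16 → queue []

Visit order: 7, 13, 9, 5, 4, 3, 2, 1, 17, 12, 10, 15, 8, 11, 6, 14, 18, 16

10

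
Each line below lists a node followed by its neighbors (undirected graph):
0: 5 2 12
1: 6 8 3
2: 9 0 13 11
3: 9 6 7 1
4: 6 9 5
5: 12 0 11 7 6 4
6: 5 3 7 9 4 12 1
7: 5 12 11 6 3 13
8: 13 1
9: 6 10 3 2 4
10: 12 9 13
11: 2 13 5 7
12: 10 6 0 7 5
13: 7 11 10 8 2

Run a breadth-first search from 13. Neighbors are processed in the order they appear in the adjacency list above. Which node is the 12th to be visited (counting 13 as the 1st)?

Visit 13; enqueue 7, 11, 10, 8, 2 → queue [7, 11, 10, 8, 2]
Visit 7; enqueue 5, 12, 6, 3 → queue [11, 10, 8, 2, 5, 12, 6, 3]
Visit 11 → queue [10, 8, 2, 5, 12, 6, 3]
Visit 10; enqueue 9 → queue [8, 2, 5, 12, 6, 3, 9]
Visit 8; enqueue 1 → queue [2, 5, 12, 6, 3, 9, 1]
Visit 2; enqueue 0 → queue [5, 12, 6, 3, 9, 1, 0]
Visit 5; enqueue 4 → queue [12, 6, 3, 9, 1, 0, 4]
Visit 12 → queue [6, 3, 9, 1, 0, 4]
Visit 6 → queue [3, 9, 1, 0, 4]
Visit 3 → queue [9, 1, 0, 4]
Visit 9 → queue [1, 0, 4]
Visit 1 → queue [0, 4]
Visit 0 → queue [4]
Visit 4 → queue []

Visit order: 13, 7, 11, 10, 8, 2, 5, 12, 6, 3, 9, 1, 0, 4

1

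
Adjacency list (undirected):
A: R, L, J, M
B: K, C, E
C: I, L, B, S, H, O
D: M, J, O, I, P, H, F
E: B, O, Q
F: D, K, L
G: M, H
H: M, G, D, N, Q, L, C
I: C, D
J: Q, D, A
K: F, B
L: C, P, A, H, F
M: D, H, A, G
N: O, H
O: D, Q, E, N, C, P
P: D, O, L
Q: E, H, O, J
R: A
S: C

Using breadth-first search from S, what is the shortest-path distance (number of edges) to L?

Level 0: S
Level 1: C
Level 2: B, H, I, L, O
Level 3: A, D, E, F, G, K, M, N, P, Q
Level 4: J, R
L first appears at level 2.

2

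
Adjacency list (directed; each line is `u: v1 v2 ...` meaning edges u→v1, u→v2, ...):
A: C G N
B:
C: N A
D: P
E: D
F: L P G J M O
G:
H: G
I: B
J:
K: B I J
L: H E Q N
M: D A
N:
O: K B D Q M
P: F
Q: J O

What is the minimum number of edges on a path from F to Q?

2

Level 0: F
Level 1: G, J, L, M, O, P
Level 2: A, B, D, E, H, K, N, Q
Level 3: C, I
Q first appears at level 2.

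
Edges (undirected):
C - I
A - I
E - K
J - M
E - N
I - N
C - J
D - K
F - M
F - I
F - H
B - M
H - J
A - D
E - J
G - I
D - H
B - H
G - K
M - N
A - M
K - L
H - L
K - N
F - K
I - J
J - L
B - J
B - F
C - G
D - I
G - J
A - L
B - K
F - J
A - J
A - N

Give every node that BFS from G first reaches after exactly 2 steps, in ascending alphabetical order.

A, B, D, E, F, H, L, M, N

Level 0: G
Level 1: C, I, J, K
Level 2: A, B, D, E, F, H, L, M, N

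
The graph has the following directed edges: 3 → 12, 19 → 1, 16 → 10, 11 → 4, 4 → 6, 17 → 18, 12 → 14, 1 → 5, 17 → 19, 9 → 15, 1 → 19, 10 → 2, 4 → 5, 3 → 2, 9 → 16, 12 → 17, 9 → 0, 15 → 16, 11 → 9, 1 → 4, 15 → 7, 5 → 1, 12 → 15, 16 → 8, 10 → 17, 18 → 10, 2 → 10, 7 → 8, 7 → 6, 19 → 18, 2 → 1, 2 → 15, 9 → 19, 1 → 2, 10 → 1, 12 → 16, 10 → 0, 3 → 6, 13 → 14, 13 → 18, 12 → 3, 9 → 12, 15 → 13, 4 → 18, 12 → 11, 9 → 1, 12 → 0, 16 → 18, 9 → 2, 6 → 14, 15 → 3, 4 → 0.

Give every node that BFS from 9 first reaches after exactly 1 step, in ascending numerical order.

Level 0: 9
Level 1: 0, 1, 2, 12, 15, 16, 19
Level 2: 3, 4, 5, 7, 8, 10, 11, 13, 14, 17, 18
Level 3: 6

0, 1, 2, 12, 15, 16, 19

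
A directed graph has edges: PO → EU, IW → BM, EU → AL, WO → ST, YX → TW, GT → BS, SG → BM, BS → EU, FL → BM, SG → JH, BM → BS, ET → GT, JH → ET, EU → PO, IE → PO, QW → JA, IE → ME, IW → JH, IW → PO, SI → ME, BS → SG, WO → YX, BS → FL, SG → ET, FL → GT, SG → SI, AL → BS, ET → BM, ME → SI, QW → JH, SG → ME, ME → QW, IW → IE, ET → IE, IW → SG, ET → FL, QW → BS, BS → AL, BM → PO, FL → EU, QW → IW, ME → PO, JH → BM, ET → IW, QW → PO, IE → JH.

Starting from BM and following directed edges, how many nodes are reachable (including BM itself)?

16

BFS from BM visits: BM, BS, PO, AL, EU, FL, SG, GT, ET, JH, ME, SI, IE, IW, QW, JA
Reachable nodes: 16 of 20 total.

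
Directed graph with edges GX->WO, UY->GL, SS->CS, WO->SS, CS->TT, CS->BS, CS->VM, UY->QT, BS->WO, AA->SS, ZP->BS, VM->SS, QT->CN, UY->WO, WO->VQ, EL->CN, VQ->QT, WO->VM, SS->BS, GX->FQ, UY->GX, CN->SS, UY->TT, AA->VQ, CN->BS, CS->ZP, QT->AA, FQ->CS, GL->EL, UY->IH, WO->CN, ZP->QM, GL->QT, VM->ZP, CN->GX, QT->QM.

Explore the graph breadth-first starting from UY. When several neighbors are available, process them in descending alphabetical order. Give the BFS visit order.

Visit UY; enqueue WO, TT, QT, IH, GX, GL → queue [WO, TT, QT, IH, GX, GL]
Visit WO; enqueue VQ, VM, SS, CN → queue [TT, QT, IH, GX, GL, VQ, VM, SS, CN]
Visit TT → queue [QT, IH, GX, GL, VQ, VM, SS, CN]
Visit QT; enqueue QM, AA → queue [IH, GX, GL, VQ, VM, SS, CN, QM, AA]
Visit IH → queue [GX, GL, VQ, VM, SS, CN, QM, AA]
Visit GX; enqueue FQ → queue [GL, VQ, VM, SS, CN, QM, AA, FQ]
Visit GL; enqueue EL → queue [VQ, VM, SS, CN, QM, AA, FQ, EL]
Visit VQ → queue [VM, SS, CN, QM, AA, FQ, EL]
Visit VM; enqueue ZP → queue [SS, CN, QM, AA, FQ, EL, ZP]
Visit SS; enqueue CS, BS → queue [CN, QM, AA, FQ, EL, ZP, CS, BS]
Visit CN → queue [QM, AA, FQ, EL, ZP, CS, BS]
Visit QM → queue [AA, FQ, EL, ZP, CS, BS]
Visit AA → queue [FQ, EL, ZP, CS, BS]
Visit FQ → queue [EL, ZP, CS, BS]
Visit EL → queue [ZP, CS, BS]
Visit ZP → queue [CS, BS]
Visit CS → queue [BS]
Visit BS → queue []

UY -> WO -> TT -> QT -> IH -> GX -> GL -> VQ -> VM -> SS -> CN -> QM -> AA -> FQ -> EL -> ZP -> CS -> BS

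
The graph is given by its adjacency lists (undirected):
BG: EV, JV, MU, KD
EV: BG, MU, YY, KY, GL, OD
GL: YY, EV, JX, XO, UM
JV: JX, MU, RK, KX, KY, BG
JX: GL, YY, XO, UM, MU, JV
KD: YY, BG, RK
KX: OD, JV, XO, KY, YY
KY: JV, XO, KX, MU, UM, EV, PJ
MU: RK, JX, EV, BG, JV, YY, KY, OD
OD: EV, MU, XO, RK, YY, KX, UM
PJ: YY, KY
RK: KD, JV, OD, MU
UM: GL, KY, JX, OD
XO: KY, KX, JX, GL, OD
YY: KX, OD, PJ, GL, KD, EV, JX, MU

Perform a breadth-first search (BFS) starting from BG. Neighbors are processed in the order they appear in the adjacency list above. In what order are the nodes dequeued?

BG EV JV MU KD YY KY GL OD JX RK KX PJ XO UM

Visit BG; enqueue EV, JV, MU, KD → queue [EV, JV, MU, KD]
Visit EV; enqueue YY, KY, GL, OD → queue [JV, MU, KD, YY, KY, GL, OD]
Visit JV; enqueue JX, RK, KX → queue [MU, KD, YY, KY, GL, OD, JX, RK, KX]
Visit MU → queue [KD, YY, KY, GL, OD, JX, RK, KX]
Visit KD → queue [YY, KY, GL, OD, JX, RK, KX]
Visit YY; enqueue PJ → queue [KY, GL, OD, JX, RK, KX, PJ]
Visit KY; enqueue XO, UM → queue [GL, OD, JX, RK, KX, PJ, XO, UM]
Visit GL → queue [OD, JX, RK, KX, PJ, XO, UM]
Visit OD → queue [JX, RK, KX, PJ, XO, UM]
Visit JX → queue [RK, KX, PJ, XO, UM]
Visit RK → queue [KX, PJ, XO, UM]
Visit KX → queue [PJ, XO, UM]
Visit PJ → queue [XO, UM]
Visit XO → queue [UM]
Visit UM → queue []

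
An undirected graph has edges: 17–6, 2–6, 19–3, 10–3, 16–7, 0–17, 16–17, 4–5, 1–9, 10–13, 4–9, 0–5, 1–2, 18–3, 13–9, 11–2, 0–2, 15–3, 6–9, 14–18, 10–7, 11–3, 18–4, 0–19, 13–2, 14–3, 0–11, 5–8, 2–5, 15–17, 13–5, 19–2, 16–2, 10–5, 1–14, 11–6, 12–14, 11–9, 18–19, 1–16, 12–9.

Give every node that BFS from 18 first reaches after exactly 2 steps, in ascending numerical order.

0, 1, 2, 5, 9, 10, 11, 12, 15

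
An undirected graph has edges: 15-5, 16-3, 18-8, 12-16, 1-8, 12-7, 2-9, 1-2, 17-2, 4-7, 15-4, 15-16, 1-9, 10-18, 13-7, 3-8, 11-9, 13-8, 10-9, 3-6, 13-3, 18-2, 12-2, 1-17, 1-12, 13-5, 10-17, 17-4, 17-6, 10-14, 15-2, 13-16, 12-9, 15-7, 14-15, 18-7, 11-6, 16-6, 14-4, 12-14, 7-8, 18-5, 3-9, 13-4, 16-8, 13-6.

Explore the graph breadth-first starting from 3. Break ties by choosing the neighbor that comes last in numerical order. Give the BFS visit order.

Visit 3; enqueue 16, 13, 9, 8, 6 → queue [16, 13, 9, 8, 6]
Visit 16; enqueue 15, 12 → queue [13, 9, 8, 6, 15, 12]
Visit 13; enqueue 7, 5, 4 → queue [9, 8, 6, 15, 12, 7, 5, 4]
Visit 9; enqueue 11, 10, 2, 1 → queue [8, 6, 15, 12, 7, 5, 4, 11, 10, 2, 1]
Visit 8; enqueue 18 → queue [6, 15, 12, 7, 5, 4, 11, 10, 2, 1, 18]
Visit 6; enqueue 17 → queue [15, 12, 7, 5, 4, 11, 10, 2, 1, 18, 17]
Visit 15; enqueue 14 → queue [12, 7, 5, 4, 11, 10, 2, 1, 18, 17, 14]
Visit 12 → queue [7, 5, 4, 11, 10, 2, 1, 18, 17, 14]
Visit 7 → queue [5, 4, 11, 10, 2, 1, 18, 17, 14]
Visit 5 → queue [4, 11, 10, 2, 1, 18, 17, 14]
Visit 4 → queue [11, 10, 2, 1, 18, 17, 14]
Visit 11 → queue [10, 2, 1, 18, 17, 14]
Visit 10 → queue [2, 1, 18, 17, 14]
Visit 2 → queue [1, 18, 17, 14]
Visit 1 → queue [18, 17, 14]
Visit 18 → queue [17, 14]
Visit 17 → queue [14]
Visit 14 → queue []

3, 16, 13, 9, 8, 6, 15, 12, 7, 5, 4, 11, 10, 2, 1, 18, 17, 14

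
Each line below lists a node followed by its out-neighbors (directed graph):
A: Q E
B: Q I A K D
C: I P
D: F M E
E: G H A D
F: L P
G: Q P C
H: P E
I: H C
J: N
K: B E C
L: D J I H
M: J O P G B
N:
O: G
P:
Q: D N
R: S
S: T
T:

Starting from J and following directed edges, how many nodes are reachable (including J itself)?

BFS from J visits: J, N
Reachable nodes: 2 of 20 total.

2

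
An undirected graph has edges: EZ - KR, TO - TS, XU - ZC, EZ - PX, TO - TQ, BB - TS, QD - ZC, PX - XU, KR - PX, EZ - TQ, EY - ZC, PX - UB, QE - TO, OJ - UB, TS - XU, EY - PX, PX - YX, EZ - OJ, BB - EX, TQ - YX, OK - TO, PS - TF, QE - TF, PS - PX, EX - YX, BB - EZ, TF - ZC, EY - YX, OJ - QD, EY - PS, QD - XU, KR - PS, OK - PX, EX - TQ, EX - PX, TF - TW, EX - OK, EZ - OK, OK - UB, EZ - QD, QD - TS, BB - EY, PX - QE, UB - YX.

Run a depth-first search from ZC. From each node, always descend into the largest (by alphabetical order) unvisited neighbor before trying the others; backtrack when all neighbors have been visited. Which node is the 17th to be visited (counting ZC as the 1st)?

Visit ZC
ZC → XU
XU → TS
TS → TO
TO → TQ
TQ → YX
YX → UB
UB → PX
PX → QE
QE → TF
TF → TW
TF → PS
PS → KR
KR → EZ
EZ → QD
QD → OJ
EZ → OK
OK → EX
EX → BB
BB → EY

Visit order: ZC, XU, TS, TO, TQ, YX, UB, PX, QE, TF, TW, PS, KR, EZ, QD, OJ, OK, EX, BB, EY

OK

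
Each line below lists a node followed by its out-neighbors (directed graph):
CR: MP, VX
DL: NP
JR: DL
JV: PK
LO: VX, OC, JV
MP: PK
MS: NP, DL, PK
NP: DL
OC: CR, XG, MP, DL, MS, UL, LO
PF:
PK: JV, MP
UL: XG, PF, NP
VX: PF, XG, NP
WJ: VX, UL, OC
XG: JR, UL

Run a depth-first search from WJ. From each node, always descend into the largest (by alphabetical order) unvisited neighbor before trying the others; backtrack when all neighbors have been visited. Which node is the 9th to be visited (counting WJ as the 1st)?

Visit WJ
WJ → VX
VX → XG
XG → UL
UL → PF
UL → NP
NP → DL
XG → JR
WJ → OC
OC → MS
MS → PK
PK → MP
PK → JV
OC → LO
OC → CR

Visit order: WJ, VX, XG, UL, PF, NP, DL, JR, OC, MS, PK, MP, JV, LO, CR

OC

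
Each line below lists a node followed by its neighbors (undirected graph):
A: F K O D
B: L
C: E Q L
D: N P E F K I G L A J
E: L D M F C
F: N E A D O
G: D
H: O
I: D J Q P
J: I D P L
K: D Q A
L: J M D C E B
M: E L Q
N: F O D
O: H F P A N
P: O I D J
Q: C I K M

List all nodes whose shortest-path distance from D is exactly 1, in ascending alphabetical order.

A, E, F, G, I, J, K, L, N, P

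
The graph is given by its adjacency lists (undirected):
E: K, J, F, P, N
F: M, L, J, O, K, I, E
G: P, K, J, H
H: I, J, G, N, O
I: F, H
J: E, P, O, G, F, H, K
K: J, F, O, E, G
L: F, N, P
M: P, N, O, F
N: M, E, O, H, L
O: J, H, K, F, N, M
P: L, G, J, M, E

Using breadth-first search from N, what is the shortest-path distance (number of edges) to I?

Level 0: N
Level 1: E, H, L, M, O
Level 2: F, G, I, J, K, P
I first appears at level 2.

2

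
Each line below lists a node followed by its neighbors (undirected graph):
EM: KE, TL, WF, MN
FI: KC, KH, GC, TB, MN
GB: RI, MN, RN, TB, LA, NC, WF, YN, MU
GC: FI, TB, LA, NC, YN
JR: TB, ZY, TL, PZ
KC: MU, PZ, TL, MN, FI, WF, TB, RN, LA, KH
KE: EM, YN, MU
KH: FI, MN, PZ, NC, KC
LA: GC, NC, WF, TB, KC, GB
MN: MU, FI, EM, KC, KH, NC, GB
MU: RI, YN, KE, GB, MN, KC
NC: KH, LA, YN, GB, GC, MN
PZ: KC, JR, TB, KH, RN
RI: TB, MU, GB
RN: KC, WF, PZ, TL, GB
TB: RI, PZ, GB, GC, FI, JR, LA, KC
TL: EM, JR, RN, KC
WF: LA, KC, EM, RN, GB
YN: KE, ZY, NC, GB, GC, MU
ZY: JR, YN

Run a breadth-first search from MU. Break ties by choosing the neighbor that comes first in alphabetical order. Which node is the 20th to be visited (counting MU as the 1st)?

JR

Visit MU; enqueue GB, KC, KE, MN, RI, YN → queue [GB, KC, KE, MN, RI, YN]
Visit GB; enqueue LA, NC, RN, TB, WF → queue [KC, KE, MN, RI, YN, LA, NC, RN, TB, WF]
Visit KC; enqueue FI, KH, PZ, TL → queue [KE, MN, RI, YN, LA, NC, RN, TB, WF, FI, KH, PZ, TL]
Visit KE; enqueue EM → queue [MN, RI, YN, LA, NC, RN, TB, WF, FI, KH, PZ, TL, EM]
Visit MN → queue [RI, YN, LA, NC, RN, TB, WF, FI, KH, PZ, TL, EM]
Visit RI → queue [YN, LA, NC, RN, TB, WF, FI, KH, PZ, TL, EM]
Visit YN; enqueue GC, ZY → queue [LA, NC, RN, TB, WF, FI, KH, PZ, TL, EM, GC, ZY]
Visit LA → queue [NC, RN, TB, WF, FI, KH, PZ, TL, EM, GC, ZY]
Visit NC → queue [RN, TB, WF, FI, KH, PZ, TL, EM, GC, ZY]
Visit RN → queue [TB, WF, FI, KH, PZ, TL, EM, GC, ZY]
Visit TB; enqueue JR → queue [WF, FI, KH, PZ, TL, EM, GC, ZY, JR]
Visit WF → queue [FI, KH, PZ, TL, EM, GC, ZY, JR]
Visit FI → queue [KH, PZ, TL, EM, GC, ZY, JR]
Visit KH → queue [PZ, TL, EM, GC, ZY, JR]
Visit PZ → queue [TL, EM, GC, ZY, JR]
Visit TL → queue [EM, GC, ZY, JR]
Visit EM → queue [GC, ZY, JR]
Visit GC → queue [ZY, JR]
Visit ZY → queue [JR]
Visit JR → queue []

Visit order: MU, GB, KC, KE, MN, RI, YN, LA, NC, RN, TB, WF, FI, KH, PZ, TL, EM, GC, ZY, JR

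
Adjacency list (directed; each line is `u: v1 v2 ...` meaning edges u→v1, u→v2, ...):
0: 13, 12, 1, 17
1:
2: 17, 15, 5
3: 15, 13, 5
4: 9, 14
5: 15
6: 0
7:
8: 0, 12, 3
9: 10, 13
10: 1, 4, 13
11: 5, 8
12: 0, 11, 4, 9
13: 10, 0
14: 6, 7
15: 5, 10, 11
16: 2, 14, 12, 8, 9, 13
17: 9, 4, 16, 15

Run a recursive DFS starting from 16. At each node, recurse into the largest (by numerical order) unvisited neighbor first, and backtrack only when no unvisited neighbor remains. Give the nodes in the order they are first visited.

Visit 16
16 → 14
14 → 7
14 → 6
6 → 0
0 → 17
17 → 15
15 → 11
11 → 8
8 → 12
12 → 9
9 → 13
13 → 10
10 → 4
10 → 1
8 → 3
3 → 5
16 → 2

16 14 7 6 0 17 15 11 8 12 9 13 10 4 1 3 5 2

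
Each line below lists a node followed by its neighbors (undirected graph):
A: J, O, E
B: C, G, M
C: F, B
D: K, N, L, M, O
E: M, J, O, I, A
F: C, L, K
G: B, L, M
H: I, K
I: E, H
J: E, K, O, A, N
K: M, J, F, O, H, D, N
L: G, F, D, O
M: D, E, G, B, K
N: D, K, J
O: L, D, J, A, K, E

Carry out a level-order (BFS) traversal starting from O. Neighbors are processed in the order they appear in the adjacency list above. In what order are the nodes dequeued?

O → L → D → J → A → K → E → G → F → N → M → H → I → B → C

Visit O; enqueue L, D, J, A, K, E → queue [L, D, J, A, K, E]
Visit L; enqueue G, F → queue [D, J, A, K, E, G, F]
Visit D; enqueue N, M → queue [J, A, K, E, G, F, N, M]
Visit J → queue [A, K, E, G, F, N, M]
Visit A → queue [K, E, G, F, N, M]
Visit K; enqueue H → queue [E, G, F, N, M, H]
Visit E; enqueue I → queue [G, F, N, M, H, I]
Visit G; enqueue B → queue [F, N, M, H, I, B]
Visit F; enqueue C → queue [N, M, H, I, B, C]
Visit N → queue [M, H, I, B, C]
Visit M → queue [H, I, B, C]
Visit H → queue [I, B, C]
Visit I → queue [B, C]
Visit B → queue [C]
Visit C → queue []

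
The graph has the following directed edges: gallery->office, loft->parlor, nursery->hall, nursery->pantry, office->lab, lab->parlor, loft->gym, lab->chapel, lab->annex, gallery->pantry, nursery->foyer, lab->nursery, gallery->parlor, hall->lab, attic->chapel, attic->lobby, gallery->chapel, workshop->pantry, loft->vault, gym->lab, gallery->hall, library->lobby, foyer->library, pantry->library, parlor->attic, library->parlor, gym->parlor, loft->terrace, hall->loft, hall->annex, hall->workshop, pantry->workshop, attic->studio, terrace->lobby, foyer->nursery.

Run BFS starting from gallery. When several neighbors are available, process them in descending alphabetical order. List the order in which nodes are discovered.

gallery -> parlor -> pantry -> office -> hall -> chapel -> attic -> workshop -> library -> lab -> loft -> annex -> studio -> lobby -> nursery -> vault -> terrace -> gym -> foyer

Visit gallery; enqueue parlor, pantry, office, hall, chapel → queue [parlor, pantry, office, hall, chapel]
Visit parlor; enqueue attic → queue [pantry, office, hall, chapel, attic]
Visit pantry; enqueue workshop, library → queue [office, hall, chapel, attic, workshop, library]
Visit office; enqueue lab → queue [hall, chapel, attic, workshop, library, lab]
Visit hall; enqueue loft, annex → queue [chapel, attic, workshop, library, lab, loft, annex]
Visit chapel → queue [attic, workshop, library, lab, loft, annex]
Visit attic; enqueue studio, lobby → queue [workshop, library, lab, loft, annex, studio, lobby]
Visit workshop → queue [library, lab, loft, annex, studio, lobby]
Visit library → queue [lab, loft, annex, studio, lobby]
Visit lab; enqueue nursery → queue [loft, annex, studio, lobby, nursery]
Visit loft; enqueue vault, terrace, gym → queue [annex, studio, lobby, nursery, vault, terrace, gym]
Visit annex → queue [studio, lobby, nursery, vault, terrace, gym]
Visit studio → queue [lobby, nursery, vault, terrace, gym]
Visit lobby → queue [nursery, vault, terrace, gym]
Visit nursery; enqueue foyer → queue [vault, terrace, gym, foyer]
Visit vault → queue [terrace, gym, foyer]
Visit terrace → queue [gym, foyer]
Visit gym → queue [foyer]
Visit foyer → queue []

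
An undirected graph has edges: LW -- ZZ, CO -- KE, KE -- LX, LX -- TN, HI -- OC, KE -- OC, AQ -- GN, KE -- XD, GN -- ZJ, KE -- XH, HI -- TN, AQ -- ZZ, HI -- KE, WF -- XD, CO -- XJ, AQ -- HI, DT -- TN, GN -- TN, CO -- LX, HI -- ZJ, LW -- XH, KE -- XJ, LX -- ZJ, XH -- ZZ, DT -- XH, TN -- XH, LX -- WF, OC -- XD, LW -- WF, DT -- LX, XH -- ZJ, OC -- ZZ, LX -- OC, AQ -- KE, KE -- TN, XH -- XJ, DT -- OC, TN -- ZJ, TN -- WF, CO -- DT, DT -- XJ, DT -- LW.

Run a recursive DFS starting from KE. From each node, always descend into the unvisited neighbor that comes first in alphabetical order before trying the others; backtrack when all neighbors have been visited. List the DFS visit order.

KE, AQ, GN, TN, DT, CO, LX, OC, HI, ZJ, XH, LW, WF, XD, ZZ, XJ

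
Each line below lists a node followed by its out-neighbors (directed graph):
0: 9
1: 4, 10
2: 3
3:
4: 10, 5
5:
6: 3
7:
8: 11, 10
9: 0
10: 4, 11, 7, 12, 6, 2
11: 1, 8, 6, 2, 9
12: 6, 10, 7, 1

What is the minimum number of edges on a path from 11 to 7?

Level 0: 11
Level 1: 1, 2, 6, 8, 9
Level 2: 0, 3, 4, 10
Level 3: 5, 7, 12
7 first appears at level 3.

3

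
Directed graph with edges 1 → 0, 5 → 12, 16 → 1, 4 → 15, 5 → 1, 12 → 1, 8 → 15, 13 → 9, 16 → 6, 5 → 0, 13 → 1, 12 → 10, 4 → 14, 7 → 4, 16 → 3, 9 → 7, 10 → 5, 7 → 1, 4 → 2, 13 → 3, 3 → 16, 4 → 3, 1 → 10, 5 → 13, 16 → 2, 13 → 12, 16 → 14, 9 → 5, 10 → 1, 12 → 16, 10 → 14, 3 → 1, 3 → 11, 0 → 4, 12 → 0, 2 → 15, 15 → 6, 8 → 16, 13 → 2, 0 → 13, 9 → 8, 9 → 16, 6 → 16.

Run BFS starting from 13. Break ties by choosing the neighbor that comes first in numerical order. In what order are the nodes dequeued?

Visit 13; enqueue 1, 2, 3, 9, 12 → queue [1, 2, 3, 9, 12]
Visit 1; enqueue 0, 10 → queue [2, 3, 9, 12, 0, 10]
Visit 2; enqueue 15 → queue [3, 9, 12, 0, 10, 15]
Visit 3; enqueue 11, 16 → queue [9, 12, 0, 10, 15, 11, 16]
Visit 9; enqueue 5, 7, 8 → queue [12, 0, 10, 15, 11, 16, 5, 7, 8]
Visit 12 → queue [0, 10, 15, 11, 16, 5, 7, 8]
Visit 0; enqueue 4 → queue [10, 15, 11, 16, 5, 7, 8, 4]
Visit 10; enqueue 14 → queue [15, 11, 16, 5, 7, 8, 4, 14]
Visit 15; enqueue 6 → queue [11, 16, 5, 7, 8, 4, 14, 6]
Visit 11 → queue [16, 5, 7, 8, 4, 14, 6]
Visit 16 → queue [5, 7, 8, 4, 14, 6]
Visit 5 → queue [7, 8, 4, 14, 6]
Visit 7 → queue [8, 4, 14, 6]
Visit 8 → queue [4, 14, 6]
Visit 4 → queue [14, 6]
Visit 14 → queue [6]
Visit 6 → queue []

13 → 1 → 2 → 3 → 9 → 12 → 0 → 10 → 15 → 11 → 16 → 5 → 7 → 8 → 4 → 14 → 6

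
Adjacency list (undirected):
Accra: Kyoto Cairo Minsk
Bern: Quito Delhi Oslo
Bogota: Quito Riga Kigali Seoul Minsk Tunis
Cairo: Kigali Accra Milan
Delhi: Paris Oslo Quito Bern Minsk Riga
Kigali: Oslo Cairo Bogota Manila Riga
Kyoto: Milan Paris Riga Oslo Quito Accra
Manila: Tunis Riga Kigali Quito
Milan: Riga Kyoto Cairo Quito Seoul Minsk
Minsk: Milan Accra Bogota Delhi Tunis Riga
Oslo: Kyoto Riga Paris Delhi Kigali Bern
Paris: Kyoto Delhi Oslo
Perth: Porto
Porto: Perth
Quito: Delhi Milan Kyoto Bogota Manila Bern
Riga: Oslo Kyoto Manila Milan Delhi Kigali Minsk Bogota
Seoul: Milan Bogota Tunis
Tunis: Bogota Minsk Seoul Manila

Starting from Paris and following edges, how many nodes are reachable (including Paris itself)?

BFS from Paris visits: Paris, Kyoto, Delhi, Oslo, Milan, Riga, Quito, Accra, Bern, Minsk, Kigali, Cairo, Seoul, Manila, Bogota, Tunis
Reachable nodes: 16 of 18 total.

16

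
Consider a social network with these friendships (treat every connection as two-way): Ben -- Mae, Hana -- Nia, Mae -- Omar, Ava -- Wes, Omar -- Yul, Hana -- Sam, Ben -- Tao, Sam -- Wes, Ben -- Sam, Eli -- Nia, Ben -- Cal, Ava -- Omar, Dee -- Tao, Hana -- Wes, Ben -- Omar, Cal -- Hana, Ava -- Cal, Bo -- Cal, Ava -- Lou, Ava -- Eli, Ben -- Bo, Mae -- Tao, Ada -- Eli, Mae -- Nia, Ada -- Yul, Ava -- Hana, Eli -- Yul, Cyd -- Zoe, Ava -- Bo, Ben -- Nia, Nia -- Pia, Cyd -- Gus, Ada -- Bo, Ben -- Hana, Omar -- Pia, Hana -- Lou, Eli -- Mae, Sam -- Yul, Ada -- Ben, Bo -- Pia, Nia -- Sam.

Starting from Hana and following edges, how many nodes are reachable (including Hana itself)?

17

BFS from Hana visits: Hana, Wes, Sam, Nia, Lou, Cal, Ben, Ava, Yul, Pia, Mae, Eli, Bo, Tao, Omar, Ada, Dee
Reachable nodes: 17 of 20 total.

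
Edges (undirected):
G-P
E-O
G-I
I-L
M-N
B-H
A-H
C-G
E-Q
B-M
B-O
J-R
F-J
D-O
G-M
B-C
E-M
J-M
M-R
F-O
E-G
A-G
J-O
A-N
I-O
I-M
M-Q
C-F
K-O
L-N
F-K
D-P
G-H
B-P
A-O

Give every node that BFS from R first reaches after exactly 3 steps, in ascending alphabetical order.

A, C, D, H, K, L, P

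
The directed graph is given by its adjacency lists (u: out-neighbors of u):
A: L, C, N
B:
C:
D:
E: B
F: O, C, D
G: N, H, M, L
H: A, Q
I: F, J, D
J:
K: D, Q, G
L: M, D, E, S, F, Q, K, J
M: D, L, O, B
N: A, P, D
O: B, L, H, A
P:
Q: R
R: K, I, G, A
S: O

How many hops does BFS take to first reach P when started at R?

Level 0: R
Level 1: A, G, I, K
Level 2: C, D, F, H, J, L, M, N, Q
Level 3: B, E, O, P, S
P first appears at level 3.

3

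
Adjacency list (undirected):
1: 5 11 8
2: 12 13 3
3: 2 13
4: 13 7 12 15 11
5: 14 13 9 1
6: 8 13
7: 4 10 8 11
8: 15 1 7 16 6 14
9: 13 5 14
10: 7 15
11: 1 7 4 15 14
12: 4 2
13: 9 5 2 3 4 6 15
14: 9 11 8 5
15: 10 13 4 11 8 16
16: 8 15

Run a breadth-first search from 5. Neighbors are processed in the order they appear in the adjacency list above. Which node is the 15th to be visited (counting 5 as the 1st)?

Visit 5; enqueue 14, 13, 9, 1 → queue [14, 13, 9, 1]
Visit 14; enqueue 11, 8 → queue [13, 9, 1, 11, 8]
Visit 13; enqueue 2, 3, 4, 6, 15 → queue [9, 1, 11, 8, 2, 3, 4, 6, 15]
Visit 9 → queue [1, 11, 8, 2, 3, 4, 6, 15]
Visit 1 → queue [11, 8, 2, 3, 4, 6, 15]
Visit 11; enqueue 7 → queue [8, 2, 3, 4, 6, 15, 7]
Visit 8; enqueue 16 → queue [2, 3, 4, 6, 15, 7, 16]
Visit 2; enqueue 12 → queue [3, 4, 6, 15, 7, 16, 12]
Visit 3 → queue [4, 6, 15, 7, 16, 12]
Visit 4 → queue [6, 15, 7, 16, 12]
Visit 6 → queue [15, 7, 16, 12]
Visit 15; enqueue 10 → queue [7, 16, 12, 10]
Visit 7 → queue [16, 12, 10]
Visit 16 → queue [12, 10]
Visit 12 → queue [10]
Visit 10 → queue []

Visit order: 5, 14, 13, 9, 1, 11, 8, 2, 3, 4, 6, 15, 7, 16, 12, 10

12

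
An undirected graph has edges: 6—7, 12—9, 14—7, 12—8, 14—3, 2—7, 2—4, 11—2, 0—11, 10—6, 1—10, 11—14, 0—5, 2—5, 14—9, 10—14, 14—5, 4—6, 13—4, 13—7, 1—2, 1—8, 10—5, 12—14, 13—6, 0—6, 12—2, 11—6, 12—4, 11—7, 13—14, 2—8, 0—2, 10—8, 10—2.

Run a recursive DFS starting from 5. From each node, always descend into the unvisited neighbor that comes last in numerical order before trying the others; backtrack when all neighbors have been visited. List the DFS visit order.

5, 14, 13, 7, 11, 6, 10, 8, 12, 9, 4, 2, 1, 0, 3

Visit 5
5 → 14
14 → 13
13 → 7
7 → 11
11 → 6
6 → 10
10 → 8
8 → 12
12 → 9
12 → 4
4 → 2
2 → 1
2 → 0
14 → 3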